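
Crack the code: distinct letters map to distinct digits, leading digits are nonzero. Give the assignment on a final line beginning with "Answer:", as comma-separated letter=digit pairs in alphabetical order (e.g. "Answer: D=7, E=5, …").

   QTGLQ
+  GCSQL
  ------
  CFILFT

Step 1. [col 1: Q + L ≡ T (mod 10)] several values work for L in column 1 (Q + L ≡ T (mod 10), carry-in 0); try L=5, so L=5.
Step 2. [col 1: Q + L ≡ T (mod 10)] no forcing yet in column 1 (carry-in 0); Q=7 is free and consistent — try it ⇒ Q=7.
Step 3. [C] C is the leading digit of a 6-digit sum of two 5-digit numbers; the final carry is exactly 1 ⇒ C=1.
Step 4. [col 1: Q + L ≡ T (mod 10)] in column 1 we have Q+L≡T with carry-in 0; given Q=7, L=5 and digits 1,5,7 already taken and all letters distinct, that pins T to 2. So T=2.
Step 5. [col 2: L + Q ≡ F (mod 10)] column 2 reads L+Q+carry(1)=F with L=5, Q=7; with digits 1,2,5,7 already taken and all letters distinct, the only value for F is 3. So F=3.
Step 6. [col 3: G + S ≡ L (mod 10)] no forcing yet in column 3 (carry-in 1); S=8 is free and consistent — try it, so S=8.
Step 7. [col 3: G + S ≡ L (mod 10)] column 3: given S=8, L=5, carry-in 1, and digits 1,2,3,5,7,8 already taken and all letters distinct, G+S≡L (mod 10) forces G=6 ⇒ G=6.
Step 8. [col 4: T + C ≡ I (mod 10)] column 4: given T=2, C=1, carry-in 1, and digits 1,2,3,5,6,7,8 already taken and all letters distinct, T+C≡I (mod 10) forces I=4, so I=4.

Answer: C=1, F=3, G=6, I=4, L=5, Q=7, S=8, T=2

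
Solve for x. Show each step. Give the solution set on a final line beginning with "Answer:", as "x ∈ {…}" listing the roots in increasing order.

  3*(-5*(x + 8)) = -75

Step 1. [3*(-5*(x + 8)) = -75] 3·(inner) — divide through by 3 ⇒ div: -5*(x + 8) = -25.
Step 2. [-5*(x + 8) = -25] leading coefficient -5: divide by -5. So div: x + 8 = 5.
Step 3. [x + 8 = 5] 8 comes off first (subtract 8). So sub: x = -3.

Answer: x ∈ {-3}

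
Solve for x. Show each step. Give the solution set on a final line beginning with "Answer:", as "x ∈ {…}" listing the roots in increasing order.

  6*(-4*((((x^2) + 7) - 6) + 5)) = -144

Step 1. [6*(-4*((((x^2) + 7) - 6) + 5)) = -144] LHS = 6·(…); ÷6 both sides, so div: -4*((((x^2) + 7) - 6) + 5) = -24.
Step 2. [-4*((((x^2) + 7) - 6) + 5) = -24] LHS = -4·(…); ÷-4 both sides. So div: (((x^2) + 7) - 6) + 5 = 6.
Step 3. [(((x^2) + 7) - 6) + 5 = 6] +5 is outermost — subtract 5 both sides ⇒ sub: ((x^2) + 7) - 6 = 1.
Step 4. [((x^2) + 7) - 6 = 1] 6 comes off first (add 6) ⇒ sub: (x^2) + 7 = 7.
Step 5. [(x^2) + 7 = 7] the outer +7 inverts by subtracting 7, so sub: x^2 = 0.
Step 6. [x^2 = 0] LHS squared, RHS 0 ≥ 0: apply √ (±), so sqrt: x = 0.

Answer: x ∈ {0}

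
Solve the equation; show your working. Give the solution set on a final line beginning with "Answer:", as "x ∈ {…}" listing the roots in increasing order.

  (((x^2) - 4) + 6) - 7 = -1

Step 1. [(((x^2) - 4) + 6) - 7 = -1] add 7: x sits inside (… - 7) ⇒ sub: ((x^2) - 4) + 6 = 6.
Step 2. [((x^2) - 4) + 6 = 6] peel the +6: subtract 6 from each side ⇒ sub: (x^2) - 4 = 0.
Step 3. [(x^2) - 4 = 0] 4 comes off first (add 4) ⇒ sub: x^2 = 4.
Step 4. [x^2 = 4] √ both sides: 4 ≥ 0 gives two branches. So sqrt: x = 2 or -2.

Answer: x ∈ {-2, 2}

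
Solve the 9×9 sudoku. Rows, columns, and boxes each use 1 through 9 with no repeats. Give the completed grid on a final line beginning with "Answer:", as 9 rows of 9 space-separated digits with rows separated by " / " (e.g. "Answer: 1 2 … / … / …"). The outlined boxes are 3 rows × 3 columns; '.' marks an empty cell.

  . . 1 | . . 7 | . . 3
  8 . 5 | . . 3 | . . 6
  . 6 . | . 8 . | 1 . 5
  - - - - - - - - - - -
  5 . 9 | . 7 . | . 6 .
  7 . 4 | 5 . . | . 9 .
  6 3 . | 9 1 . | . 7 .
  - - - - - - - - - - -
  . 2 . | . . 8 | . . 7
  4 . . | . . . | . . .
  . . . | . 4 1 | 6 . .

Step 1. [r8c6∈{2,5,6,9}] col 6 places 5 nowhere but r8c6. So r8c6=5.
Step 2. [r4c4∈{2,3,4,8}] in col 4, 8 fits only at r4c4, so r4c4=8.
Step 3. [r3c6∈{2,4,9}] in col 6, 9 fits only at r3c6 ⇒ r3c6=9.
Step 4. [r2c5∈{2}] only 2 remains possible at r2c5. So r2c5=2.
Step 5. [r2c8∈{4}] only 4 remains possible at r2c8, so r2c8=4.
Step 6. [r3c8∈{2}] r3c8's peers cover all but 2, so r3c8=2.
Step 7. [r7c7∈{3,4,5,9}] in row 7, 4 fits only at r7c7. So r7c7=4.
Step 8. [r9c2∈{5,7,8,9}] across col 2, 5 lands solely at r9c2. So r9c2=5.
Step 9. [r5c5∈{3,6}] in box 5, 3 fits only at r5c5, so r5c5=3.
Step 10. [r7c1∈{1,3,9}] across col 1, 1 lands solely at r7c1. So r7c1=1.
Step 11. [r3c3∈{3,7}] 7 has one home in row 3: r3c3. So r3c3=7.
Step 12. [r2c2∈{9}] r2c2 has the single candidate 9. So r2c2=9.
Step 13. [r6c3∈{2,8}] 2 has one home in col 3: r6c3. So r6c3=2.
Step 14. [r5c2∈{1,8}] r5c2 is the only open cell in box 4 admitting 8 ⇒ r5c2=8.
Step 15. [r5c7∈{2}] only 2 remains possible at r5c7, so r5c7=2.
Step 16. [r1c8∈{8}] only 8 remains possible at r1c8. So r1c8=8.
Step 17. [r9c8∈{3}] only 3 remains possible at r9c8 ⇒ r9c8=3.
Step 18. [r9c3∈{8}] only 8 remains possible at r9c3 ⇒ r9c3=8.
Step 19. [r9c4∈{2,7}] across row 9, 7 lands solely at r9c4. So r9c4=7.
Step 20. [r8c4∈{2,3,6}] col 4 places 2 nowhere but r8c4. So r8c4=2.
Step 21. [r7c4∈{3,6}] col 4 places 3 nowhere but r7c4, so r7c4=3.
Step 22. [r6c6∈{4}] nothing but 4 survives at r6c6, so r6c6=4.
Step 23. [r7c3∈{6}] r7c3's peers cover all but 6 ⇒ r7c3=6.
Step 24. [r1c4∈{4,6}] in col 4, 6 fits only at r1c4. So r1c4=6.
Step 25. [r6c9∈{8}] r6c9 is down to just 8. So r6c9=8.
Step 26. [r5c9∈{1}] r5c9 has the single candidate 1 ⇒ r5c9=1.
Step 27. [r8c9∈{9}] r8c9 is down to just 9, so r8c9=9.
Step 28. [r4c9∈{4}] r4c9's peers cover all but 4, so r4c9=4.
Step 29. [r2c4∈{1}] r2c4 is down to just 1. So r2c4=1.
Step 30. [r8c7∈{8}] r8c7's peers cover all but 8, so r8c7=8.
Step 31. [r1c1∈{2}] r1c1 is down to just 2 ⇒ r1c1=2.
Step 32. [r4c6∈{2}] r4c6's peers cover all but 2, so r4c6=2.
Step 33. [r2c7∈{7}] nothing but 7 survives at r2c7, so r2c7=7.
Step 34. [r8c2∈{7}] r8c2's peers cover all but 7, so r8c2=7.
Step 35. [r1c5∈{5}] r1c5's peers cover all but 5 ⇒ r1c5=5.
Step 36. [r4c7∈{3}] only 3 remains possible at r4c7 ⇒ r4c7=3.
Step 37. [r8c8∈{1}] r8c8 is down to just 1, so r8c8=1.
Step 38. [r8c5∈{6}] only 6 remains possible at r8c5 ⇒ r8c5=6.
Step 39. [r1c2∈{4}] r1c2 has the single candidate 4. So r1c2=4.
Step 40. [r6c7∈{5}] only 5 remains possible at r6c7, so r6c7=5.
Step 41. [r8c3∈{3}] nothing but 3 survives at r8c3, so r8c3=3.
Step 42. [r5c6∈{6}] nothing but 6 survives at r5c6. So r5c6=6.
Step 43. [r7c8∈{5}] nothing but 5 survives at r7c8 ⇒ r7c8=5.
Step 44. [r3c1∈{3}] only 3 remains possible at r3c1. So r3c1=3.
Step 45. [r9c1∈{9}] r9c1 has the single candidate 9. So r9c1=9.
Step 46. [r3c4∈{4}] nothing but 4 survives at r3c4 ⇒ r3c4=4.
Step 47. [r9c9∈{2}] nothing but 2 survives at r9c9 ⇒ r9c9=2.
Step 48. [r4c2∈{1}] r4c2 is down to just 1 ⇒ r4c2=1.
Step 49. [r7c5∈{9}] only 9 remains possible at r7c5, so r7c5=9.
Step 50. [r1c7∈{9}] r1c7 is down to just 9. So r1c7=9.

Answer: 2 4 1 6 5 7 9 8 3 / 8 9 5 1 2 3 7 4 6 / 3 6 7 4 8 9 1 2 5 / 5 1 9 8 7 2 3 6 4 / 7 8 4 5 3 6 2 9 1 / 6 3 2 9 1 4 5 7 8 / 1 2 6 3 9 8 4 5 7 / 4 7 3 2 6 5 8 1 9 / 9 5 8 7 4 1 6 3 2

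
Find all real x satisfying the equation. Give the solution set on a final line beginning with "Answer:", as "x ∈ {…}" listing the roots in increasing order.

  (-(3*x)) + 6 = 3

Step 1. [(-(3*x)) + 6 = 3] +6 is outermost — subtract 6 both sides. So sub: -(3*x) = -3.
Step 2. [-(3*x) = -3] flip signs both sides, so neg: 3*x = 3.
Step 3. [3*x = 3] leading coefficient 3: divide by 3 ⇒ div: x = 1.

Answer: x ∈ {1}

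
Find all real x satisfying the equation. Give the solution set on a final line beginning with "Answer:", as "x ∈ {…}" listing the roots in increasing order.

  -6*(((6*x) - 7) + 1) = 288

Step 1. [-6*(((6*x) - 7) + 1) = 288] LHS = -6·(…); ÷-6 both sides, so div: ((6*x) - 7) + 1 = -48.
Step 2. [((6*x) - 7) + 1 = -48] the outer +1 inverts by subtracting 1. So sub: (6*x) - 7 = -49.
Step 3. [(6*x) - 7 = -49] -7 is outermost — add 7 both sides. So sub: 6*x = -42.
Step 4. [6*x = -42] leading coefficient 6: divide by 6 ⇒ div: x = -7.

Answer: x ∈ {-7}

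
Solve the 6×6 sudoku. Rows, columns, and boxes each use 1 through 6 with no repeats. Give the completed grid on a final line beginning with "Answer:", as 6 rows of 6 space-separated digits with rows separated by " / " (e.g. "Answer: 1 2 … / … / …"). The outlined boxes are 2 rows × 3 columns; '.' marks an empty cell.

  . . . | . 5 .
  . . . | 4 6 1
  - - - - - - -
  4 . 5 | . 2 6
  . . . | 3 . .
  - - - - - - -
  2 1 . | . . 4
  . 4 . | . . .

Step 1. [r1c6∈{2,3}] r1c6 is the only open cell in box 2 admitting 3. So r1c6=3.
Step 2. [r6c1∈{3,5,6}] across box 5, 5 lands solely at r6c1, so r6c1=5.
Step 3. [r1c3∈{1,2,4,6}] in row 1, 4 fits only at r1c3. So r1c3=4.
Step 4. [r4c3∈{1,2,6}] r4c3 is the only open cell in col 3 admitting 1, so r4c3=1.
Step 5. [r2c3∈{2,3}] col 3 places 2 nowhere but r2c3. So r2c3=2.
Step 6. [r6c5∈{1,3}] col 5 places 1 nowhere but r6c5, so r6c5=1.
Step 7. [r6c3∈{3,6}] 3 has one home in row 6: r6c3, so r6c3=3.
Step 8. [r6c4∈{2,6}] 6 has one home in row 6: r6c4. So r6c4=6.
Step 9. [r1c2∈{6}] r1c2 has the single candidate 6 ⇒ r1c2=6.
Step 10. [r2c1∈{3}] r2c1's peers cover all but 3, so r2c1=3.
Step 11. [r6c6∈{2}] r6c6 has the single candidate 2. So r6c6=2.
Step 12. [r3c2∈{3}] r3c2 has the single candidate 3 ⇒ r3c2=3.
Step 13. [r3c4∈{1}] only 1 remains possible at r3c4. So r3c4=1.
Step 14. [r1c1∈{1}] r1c1 is down to just 1 ⇒ r1c1=1.
Step 15. [r5c4∈{5}] only 5 remains possible at r5c4. So r5c4=5.
Step 16. [r4c1∈{6}] r4c1 is down to just 6 ⇒ r4c1=6.
Step 17. [r2c2∈{5}] r2c2 has the single candidate 5 ⇒ r2c2=5.
Step 18. [r5c3∈{6}] r5c3 is down to just 6. So r5c3=6.
Step 19. [r4c6∈{5}] r4c6 is down to just 5, so r4c6=5.
Step 20. [r4c2∈{2}] r4c2's peers cover all but 2, so r4c2=2.
Step 21. [r1c4∈{2}] only 2 remains possible at r1c4 ⇒ r1c4=2.
Step 22. [r4c5∈{4}] r4c5 has the single candidate 4. So r4c5=4.
Step 23. [r5c5∈{3}] r5c5 is down to just 3 ⇒ r5c5=3.

Answer: 1 6 4 2 5 3 / 3 5 2 4 6 1 / 4 3 5 1 2 6 / 6 2 1 3 4 5 / 2 1 6 5 3 4 / 5 4 3 6 1 2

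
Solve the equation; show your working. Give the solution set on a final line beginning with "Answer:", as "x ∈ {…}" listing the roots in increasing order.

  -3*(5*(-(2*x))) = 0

Step 1. [-3*(5*(-(2*x))) = 0] divide by the outer -3. So div: 5*(-(2*x)) = 0.
Step 2. [5*(-(2*x)) = 0] divide by the outer 5 ⇒ div: -(2*x) = 0.
Step 3. [-(2*x) = 0] LHS negated; negate both sides. So neg: 2*x = 0.
Step 4. [2*x = 0] LHS = 2·(…); ÷2 both sides, so div: x = 0.

Answer: x ∈ {0}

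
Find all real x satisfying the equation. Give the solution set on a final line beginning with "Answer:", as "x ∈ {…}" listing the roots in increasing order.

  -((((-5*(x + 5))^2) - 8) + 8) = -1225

Step 1. [-((((-5*(x + 5))^2) - 8) + 8) = -1225] LHS negated; negate both sides. So neg: (((-5*(x + 5))^2) - 8) + 8 = 1225.
Step 2. [(((-5*(x + 5))^2) - 8) + 8 = 1225] subtract 8: x sits inside (… + 8), so sub: ((-5*(x + 5))^2) - 8 = 1217.
Step 3. [((-5*(x + 5))^2) - 8 = 1217] 8 comes off first (add 8), so sub: (-5*(x + 5))^2 = 1225.
Step 4. [(-5*(x + 5))^2 = 1225] 1225 ≥ 0, LHS is (·)² — take ±√, so sqrt: -5*(x + 5) = 35 or -35.
Step 5. [-5*(x + 5) = 35 or -35] leading coefficient -5: divide by -5. So div: x + 5 = -7 or 7.
Step 6. [x + 5 = -7 or 7] peel the +5: subtract 5 from each side ⇒ sub: x = -12 or 2.

Answer: x ∈ {-12, 2}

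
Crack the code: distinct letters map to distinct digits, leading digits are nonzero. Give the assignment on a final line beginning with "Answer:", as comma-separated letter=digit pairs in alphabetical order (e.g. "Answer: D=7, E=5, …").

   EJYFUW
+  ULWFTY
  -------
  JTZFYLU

Step 1. [col 1: W + Y ≡ U (mod 10)] column 1 (W + Y ≡ U (mod 10), carry-in 0) doesn't pin W yet; pick W=3 and continue ⇒ W=3.
Step 2. [col 1: W + Y ≡ U (mod 10)] column 1 (W + Y ≡ U (mod 10), carry-in 0) doesn't pin U yet; pick U=5 and continue ⇒ U=5.
Step 3. [J] the sum has 7 digits but both addends have 6; that extra leading digit J is the final carry, namely 1. So J=1.
Step 4. [col 1: W + Y ≡ U (mod 10)] column 1: given W=3, U=5, carry-in 0, and digits 1,3,5 already taken and all letters distinct, W+Y≡U (mod 10) forces Y=2 ⇒ Y=2.
Step 5. [col 2: U + T ≡ L (mod 10)] column 2 (U + T ≡ L (mod 10), carry-in 0) doesn't pin L yet; pick L=9 and continue, so L=9.
Step 6. [col 2: U + T ≡ L (mod 10)] column 2: given U=5, L=9, carry-in 0, and digits 1,2,3,5,9 already taken and all letters distinct, U+T≡L (mod 10) forces T=4 ⇒ T=4.
Step 7. [col 3: F + F ≡ Y (mod 10)] column 3 reads F+F+carry(0)=Y with Y=2; with digits 1,2,3,4,5,9 already taken and all letters distinct, the only value for F is 6 ⇒ F=6.
Step 8. [col 5: J + L ≡ Z (mod 10)] from column 5 (J=1, L=9, carry-in 0, digits 1,2,3,4,5,6,9 already taken and all letters distinct): Z must equal 0. So Z=0.
Step 9. [col 6: E + U ≡ T (mod 10)] column 6 reads E+U+carry(1)=T with U=5, T=4; with digits 0,1,2,3,4,5,6,9 already taken and all letters distinct, the only value for E is 8. So E=8.

Answer: E=8, F=6, J=1, L=9, T=4, U=5, W=3, Y=2, Z=0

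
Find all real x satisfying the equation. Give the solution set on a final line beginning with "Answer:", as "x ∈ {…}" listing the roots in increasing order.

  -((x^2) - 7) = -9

Step 1. [-((x^2) - 7) = -9] LHS negated; negate both sides ⇒ neg: (x^2) - 7 = 9.
Step 2. [(x^2) - 7 = 9] add 7: x sits inside (… - 7), so sub: x^2 = 16.
Step 3. [x^2 = 16] √ both sides: 16 ≥ 0 gives two branches ⇒ sqrt: x = 4 or -4.

Answer: x ∈ {-4, 4}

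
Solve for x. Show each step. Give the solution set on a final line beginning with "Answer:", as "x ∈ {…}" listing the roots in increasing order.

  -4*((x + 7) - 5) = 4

Step 1. [-4*((x + 7) - 5) = 4] -4·(inner) — divide through by -4, so div: (x + 7) - 5 = -1.
Step 2. [(x + 7) - 5 = -1] -5 is outermost — add 5 both sides ⇒ sub: x + 7 = 4.
Step 3. [x + 7 = 4] peel the +7: subtract 7 from each side ⇒ sub: x = -3.

Answer: x ∈ {-3}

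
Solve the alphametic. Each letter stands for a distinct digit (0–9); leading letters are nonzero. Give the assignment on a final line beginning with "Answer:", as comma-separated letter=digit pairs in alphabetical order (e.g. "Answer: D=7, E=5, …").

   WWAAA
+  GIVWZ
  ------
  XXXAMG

Step 1. [col 1: A + Z ≡ G (mod 10)] G=8 is one option consistent with column 1 (A + Z ≡ G (mod 10), carry-in 0) — take it, so G=8.
Step 2. [col 1: A + Z ≡ G (mod 10)] no forcing yet in column 1 (carry-in 0); A=5 is free and consistent — try it. So A=5.
Step 3. [X] the sum has 6 digits but both addends have 5; that extra leading digit X is the final carry, namely 1. So X=1.
Step 4. [col 1: A + Z ≡ G (mod 10)] column 1 reads A+Z+carry(0)=G with A=5, G=8; with digits 1,5,8 already taken and all letters distinct, the only value for Z is 3. So Z=3.
Step 5. [col 2: A + W ≡ M (mod 10)] column 2 (A + W ≡ M (mod 10), carry-in 0) doesn't pin M yet; pick M=7 and continue. So M=7.
Step 6. [col 2: A + W ≡ M (mod 10)] from column 2 (A=5, M=7, carry-in 0, digits 1,3,5,7,8 already taken and all letters distinct): W must equal 2 ⇒ W=2.
Step 7. [col 3: A + V ≡ A (mod 10)] in column 3 we have A+V≡A with carry-in 0; given A=5 and digits 1,2,3,5,7,8 already taken and all letters distinct, that pins V to 0 ⇒ V=0.
Step 8. [col 4: W + I ≡ X (mod 10)] in column 4 we have W+I≡X with carry-in 0; given W=2, X=1 and digits 0,1,2,3,5,7,8 already taken and all letters distinct, that pins I to 9 ⇒ I=9.

Answer: A=5, G=8, I=9, M=7, V=0, W=2, X=1, Z=3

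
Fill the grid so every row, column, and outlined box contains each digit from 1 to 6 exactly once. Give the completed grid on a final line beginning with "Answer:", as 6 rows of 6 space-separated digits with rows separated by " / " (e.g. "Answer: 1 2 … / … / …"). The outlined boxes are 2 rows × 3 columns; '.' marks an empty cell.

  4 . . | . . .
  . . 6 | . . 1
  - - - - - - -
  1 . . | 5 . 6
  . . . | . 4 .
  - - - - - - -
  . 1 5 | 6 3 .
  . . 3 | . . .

Step 1. [r3c5∈{2}] r3c5 is down to just 2 ⇒ r3c5=2.
Step 2. [r6c2∈{2,4,6}] in box 5, 4 fits only at r6c2 ⇒ r6c2=4.
Step 3. [r2c5∈{5}] only 5 remains possible at r2c5, so r2c5=5.
Step 4. [r3c2∈{3}] r3c2's peers cover all but 3. So r3c2=3.
Step 5. [r2c2∈{2}] r2c2 is down to just 2, so r2c2=2.
Step 6. [r5c1∈{2}] r5c1 has the single candidate 2, so r5c1=2.
Step 7. [r4c6∈{3}] nothing but 3 survives at r4c6. So r4c6=3.
Step 8. [r1c6∈{2}] only 2 remains possible at r1c6, so r1c6=2.
Step 9. [r4c1∈{5,6}] col 1 places 5 nowhere but r4c1, so r4c1=5.
Step 10. [r1c4∈{3}] r1c4 is down to just 3 ⇒ r1c4=3.
Step 11. [r4c4∈{1}] only 1 remains possible at r4c4. So r4c4=1.
Step 12. [r1c5∈{6}] only 6 remains possible at r1c5, so r1c5=6.
Step 13. [r6c6∈{5}] nothing but 5 survives at r6c6 ⇒ r6c6=5.
Step 14. [r5c6∈{4}] r5c6 is down to just 4 ⇒ r5c6=4.
Step 15. [r4c2∈{6}] r4c2 is down to just 6 ⇒ r4c2=6.
Step 16. [r6c1∈{6}] r6c1 is down to just 6, so r6c1=6.
Step 17. [r6c4∈{2}] nothing but 2 survives at r6c4 ⇒ r6c4=2.
Step 18. [r4c3∈{2}] r4c3 is down to just 2, so r4c3=2.
Step 19. [r2c1∈{3}] r2c1's peers cover all but 3 ⇒ r2c1=3.
Step 20. [r1c2∈{5}] r1c2 has the single candidate 5 ⇒ r1c2=5.
Step 21. [r2c4∈{4}] r2c4 has the single candidate 4, so r2c4=4.
Step 22. [r1c3∈{1}] r1c3 is down to just 1 ⇒ r1c3=1.
Step 23. [r3c3∈{4}] r3c3 is down to just 4 ⇒ r3c3=4.
Step 24. [r6c5∈{1}] only 1 remains possible at r6c5 ⇒ r6c5=1.

Answer: 4 5 1 3 6 2 / 3 2 6 4 5 1 / 1 3 4 5 2 6 / 5 6 2 1 4 3 / 2 1 5 6 3 4 / 6 4 3 2 1 5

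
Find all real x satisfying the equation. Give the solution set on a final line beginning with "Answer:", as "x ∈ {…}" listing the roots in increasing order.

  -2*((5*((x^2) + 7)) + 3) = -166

Step 1. [-2*((5*((x^2) + 7)) + 3) = -166] LHS = -2·(…); ÷-2 both sides ⇒ div: (5*((x^2) + 7)) + 3 = 83.
Step 2. [(5*((x^2) + 7)) + 3 = 83] subtract 3: x sits inside (… + 3) ⇒ sub: 5*((x^2) + 7) = 80.
Step 3. [5*((x^2) + 7) = 80] 5·(inner) — divide through by 5, so div: (x^2) + 7 = 16.
Step 4. [(x^2) + 7 = 16] subtract 7: x sits inside (… + 7) ⇒ sub: x^2 = 9.
Step 5. [x^2 = 9] LHS squared, RHS 9 ≥ 0: apply √ (±), so sqrt: x = 3 or -3.

Answer: x ∈ {-3, 3}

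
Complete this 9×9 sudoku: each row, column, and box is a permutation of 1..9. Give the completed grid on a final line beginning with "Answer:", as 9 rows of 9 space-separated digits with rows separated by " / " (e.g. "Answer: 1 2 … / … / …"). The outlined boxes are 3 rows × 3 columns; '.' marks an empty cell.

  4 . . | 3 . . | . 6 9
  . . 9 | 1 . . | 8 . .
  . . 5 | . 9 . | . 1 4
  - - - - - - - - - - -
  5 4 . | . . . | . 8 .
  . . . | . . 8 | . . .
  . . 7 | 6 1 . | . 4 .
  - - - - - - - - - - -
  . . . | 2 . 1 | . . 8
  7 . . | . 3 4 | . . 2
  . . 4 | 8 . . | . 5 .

Step 1. [r3c4∈{7}] r3c4 has the single candidate 7. So r3c4=7.
Step 2. [r8c8∈{9}] r8c8 has the single candidate 9. So r8c8=9.
Step 3. [r9c6∈{6,7,9}] in box 8, 9 fits only at r9c6. So r9c6=9.
Step 4. [r4c6∈{2,3,7}] across col 6, 7 lands solely at r4c6. So r4c6=7.
Step 5. [r6c6∈{2,3,5}] col 6 places 3 nowhere but r6c6 ⇒ r6c6=3.
Step 6. [r4c5∈{2}] r4c5 has the single candidate 2. So r4c5=2.
Step 7. [r6c9∈{5}] r6c9 has the single candidate 5 ⇒ r6c9=5.
Step 8. [r1c7∈{2,5,7}] in col 7, 5 fits only at r1c7 ⇒ r1c7=5.
Step 9. [r1c2∈{1,2,7,8}] r1c2 is the only open cell in row 1 admitting 7 ⇒ r1c2=7.
Step 10. [r1c3∈{1,2,8}] across row 1, 1 lands solely at r1c3, so r1c3=1.
Step 11. [r5c3∈{2,3,6}] 2 has one home in col 3: r5c3 ⇒ r5c3=2.
Step 12. [r2c8∈{2,3,7}] col 8 places 2 nowhere but r2c8 ⇒ r2c8=2.
Step 13. [r3c7∈{3}] only 3 remains possible at r3c7. So r3c7=3.
Step 14. [r2c5∈{4,5,6}] in row 2, 4 fits only at r2c5, so r2c5=4.
Step 15. [r8c4∈{5}] nothing but 5 survives at r8c4. So r8c4=5.
Step 16. [r7c2∈{3,5,6,9}] across row 7, 5 lands solely at r7c2 ⇒ r7c2=5.
Step 17. [r7c1∈{3,6,9}] across row 7, 9 lands solely at r7c1, so r7c1=9.
Step 18. [r6c1∈{8}] only 8 remains possible at r6c1, so r6c1=8.
Step 19. [r3c2∈{2,6,8}] row 3 places 8 nowhere but r3c2. So r3c2=8.
Step 20. [r9c2∈{1,2,3,6}] r9c2 is the only open cell in col 2 admitting 2. So r9c2=2.
Step 21. [r4c4∈{9}] r4c4's peers cover all but 9 ⇒ r4c4=9.
Step 22. [r7c7∈{4,6,7}] 4 has one home in row 7: r7c7 ⇒ r7c7=4.
Step 23. [r2c9∈{7}] only 7 remains possible at r2c9 ⇒ r2c9=7.
Step 24. [r6c2∈{9}] r6c2 has the single candidate 9. So r6c2=9.
Step 25. [r5c7∈{1,6,7,9}] across row 5, 9 lands solely at r5c7. So r5c7=9.
Step 26. [r9c7∈{1,6,7}] col 7 places 7 nowhere but r9c7. So r9c7=7.
Step 27. [r7c8∈{3}] r7c8 is down to just 3. So r7c8=3.
Step 28. [r7c3∈{6}] r7c3 is down to just 6, so r7c3=6.
Step 29. [r4c3∈{3}] r4c3 has the single candidate 3, so r4c3=3.
Step 30. [r8c7∈{1,6}] 6 has one home in row 8: r8c7, so r8c7=6.
Step 31. [r9c9∈{1}] nothing but 1 survives at r9c9 ⇒ r9c9=1.
Step 32. [r2c2∈{3,6}] in col 2, 3 fits only at r2c2 ⇒ r2c2=3.
Step 33. [r2c1∈{6}] only 6 remains possible at r2c1, so r2c1=6.
Step 34. [r5c2∈{1,6}] 6 has one home in col 2: r5c2 ⇒ r5c2=6.
Step 35. [r3c6∈{2,6}] across row 3, 6 lands solely at r3c6 ⇒ r3c6=6.
Step 36. [r6c7∈{2}] nothing but 2 survives at r6c7. So r6c7=2.
Step 37. [r1c6∈{2}] r1c6 has the single candidate 2, so r1c6=2.
Step 38. [r9c5∈{6}] r9c5 is down to just 6 ⇒ r9c5=6.
Step 39. [r7c5∈{7}] r7c5 has the single candidate 7. So r7c5=7.
Step 40. [r5c8∈{7}] nothing but 7 survives at r5c8 ⇒ r5c8=7.
Step 41. [r5c1∈{1}] r5c1 is down to just 1. So r5c1=1.
Step 42. [r8c3∈{8}] nothing but 8 survives at r8c3, so r8c3=8.
Step 43. [r9c1∈{3}] r9c1 is down to just 3, so r9c1=3.
Step 44. [r8c2∈{1}] only 1 remains possible at r8c2 ⇒ r8c2=1.
Step 45. [r5c5∈{5}] only 5 remains possible at r5c5 ⇒ r5c5=5.
Step 46. [r5c4∈{4}] only 4 remains possible at r5c4, so r5c4=4.
Step 47. [r1c5∈{8}] r1c5 is down to just 8, so r1c5=8.
Step 48. [r5c9∈{3}] r5c9 is down to just 3 ⇒ r5c9=3.
Step 49. [r4c9∈{6}] r4c9's peers cover all but 6 ⇒ r4c9=6.
Step 50. [r2c6∈{5}] r2c6 has the single candidate 5. So r2c6=5.
Step 51. [r3c1∈{2}] nothing but 2 survives at r3c1, so r3c1=2.
Step 52. [r4c7∈{1}] only 1 remains possible at r4c7 ⇒ r4c7=1.

Answer: 4 7 1 3 8 2 5 6 9 / 6 3 9 1 4 5 8 2 7 / 2 8 5 7 9 6 3 1 4 / 5 4 3 9 2 7 1 8 6 / 1 6 2 4 5 8 9 7 3 / 8 9 7 6 1 3 2 4 5 / 9 5 6 2 7 1 4 3 8 / 7 1 8 5 3 4 6 9 2 / 3 2 4 8 6 9 7 5 1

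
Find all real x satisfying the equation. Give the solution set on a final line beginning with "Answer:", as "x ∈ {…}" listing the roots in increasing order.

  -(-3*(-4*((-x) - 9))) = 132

Step 1. [-(-3*(-4*((-x) - 9))) = 132] LHS negated; negate both sides ⇒ neg: -3*(-4*((-x) - 9)) = -132.
Step 2. [-3*(-4*((-x) - 9)) = -132] divide by the outer -3, so div: -4*((-x) - 9) = 44.
Step 3. [-4*((-x) - 9) = 44] leading coefficient -4: divide by -4, so div: (-x) - 9 = -11.
Step 4. [(-x) - 9 = -11] peel the -9: add 9 from each side, so sub: -x = -2.
Step 5. [-x = -2] flip signs both sides ⇒ neg: x = 2.

Answer: x ∈ {2}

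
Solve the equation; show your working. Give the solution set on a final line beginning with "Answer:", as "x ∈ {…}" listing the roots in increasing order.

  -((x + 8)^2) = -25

Step 1. [-((x + 8)^2) = -25] leading − — multiply by −1, so neg: (x + 8)^2 = 25.
Step 2. [(x + 8)^2 = 25] LHS squared, RHS 25 ≥ 0: apply √ (±). So sqrt: x + 8 = 5 or -5.
Step 3. [x + 8 = 5 or -5] 8 comes off first (subtract 8). So sub: x = -3 or -13.

Answer: x ∈ {-13, -3}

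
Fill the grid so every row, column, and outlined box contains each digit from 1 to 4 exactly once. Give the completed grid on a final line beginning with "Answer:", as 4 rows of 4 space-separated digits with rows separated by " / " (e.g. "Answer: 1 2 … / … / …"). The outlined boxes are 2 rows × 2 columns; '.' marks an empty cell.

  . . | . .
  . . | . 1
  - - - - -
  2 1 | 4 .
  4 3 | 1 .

Step 1. [r1c4∈{2,3,4}] 4 has one home in col 4: r1c4. So r1c4=4.
Step 2. [r2c1∈{3}] nothing but 3 survives at r2c1 ⇒ r2c1=3.
Step 3. [r2c3∈{2}] r2c3 has the single candidate 2, so r2c3=2.
Step 4. [r1c2∈{2}] r1c2 has the single candidate 2. So r1c2=2.
Step 5. [r3c4∈{3}] only 3 remains possible at r3c4 ⇒ r3c4=3.
Step 6. [r2c2∈{4}] r2c2's peers cover all but 4 ⇒ r2c2=4.
Step 7. [r1c1∈{1}] r1c1's peers cover all but 1. So r1c1=1.
Step 8. [r4c4∈{2}] r4c4's peers cover all but 2, so r4c4=2.
Step 9. [r1c3∈{3}] r1c3 is down to just 3. So r1c3=3.

Answer: 1 2 3 4 / 3 4 2 1 / 2 1 4 3 / 4 3 1 2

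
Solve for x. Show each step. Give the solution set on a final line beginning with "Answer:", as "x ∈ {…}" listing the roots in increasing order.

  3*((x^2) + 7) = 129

Step 1. [3*((x^2) + 7) = 129] LHS = 3·(…); ÷3 both sides ⇒ div: (x^2) + 7 = 43.
Step 2. [(x^2) + 7 = 43] subtract 7: x sits inside (… + 7) ⇒ sub: x^2 = 36.
Step 3. [x^2 = 36] 36 ≥ 0, LHS is (·)² — take ±√ ⇒ sqrt: x = 6 or -6.

Answer: x ∈ {-6, 6}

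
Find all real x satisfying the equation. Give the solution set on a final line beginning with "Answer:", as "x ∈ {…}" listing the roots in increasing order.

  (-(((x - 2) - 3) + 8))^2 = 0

Step 1. [(-(((x - 2) - 3) + 8))^2 = 0] √ both sides: 0 ≥ 0 gives two branches ⇒ sqrt: -(((x - 2) - 3) + 8) = 0.
Step 2. [-(((x - 2) - 3) + 8) = 0] flip signs both sides, so neg: ((x - 2) - 3) + 8 = 0.
Step 3. [((x - 2) - 3) + 8 = 0] +8 is outermost — subtract 8 both sides ⇒ sub: (x - 2) - 3 = -8.
Step 4. [(x - 2) - 3 = -8] the outer -3 inverts by adding 3. So sub: x - 2 = -5.
Step 5. [x - 2 = -5] -2 is outermost — add 2 both sides, so sub: x = -3.

Answer: x ∈ {-3}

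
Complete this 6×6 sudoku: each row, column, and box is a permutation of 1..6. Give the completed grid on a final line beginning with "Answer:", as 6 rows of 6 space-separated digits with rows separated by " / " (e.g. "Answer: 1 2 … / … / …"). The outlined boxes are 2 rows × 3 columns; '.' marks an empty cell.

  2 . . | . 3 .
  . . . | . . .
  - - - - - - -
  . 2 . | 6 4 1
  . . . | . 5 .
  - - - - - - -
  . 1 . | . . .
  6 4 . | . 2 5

Step 1. [r6c3∈{3}] r6c3's peers cover all but 3 ⇒ r6c3=3.
Step 2. [r2c5∈{1,6}] in col 5, 1 fits only at r2c5. So r2c5=1.
Step 3. [r3c3∈{5}] only 5 remains possible at r3c3 ⇒ r3c3=5.
Step 4. [r3c1∈{3}] nothing but 3 survives at r3c1 ⇒ r3c1=3.
Step 5. [r4c2∈{6}] r4c2 has the single candidate 6 ⇒ r4c2=6.
Step 6. [r1c3∈{1,4,6}] row 1 places 1 nowhere but r1c3. So r1c3=1.
Step 7. [r1c6∈{4,6}] in row 1, 6 fits only at r1c6. So r1c6=6.
Step 8. [r1c4∈{4,5}] r1c4 is the only open cell in row 1 admitting 4 ⇒ r1c4=4.
Step 9. [r2c4∈{2,5}] r2c4 is the only open cell in col 4 admitting 5. So r2c4=5.
Step 10. [r2c1∈{4}] r2c1 has the single candidate 4, so r2c1=4.
Step 11. [r5c4∈{3}] r5c4 is down to just 3 ⇒ r5c4=3.
Step 12. [r4c4∈{2}] r4c4 has the single candidate 2, so r4c4=2.
Step 13. [r5c5∈{6}] r5c5 has the single candidate 6. So r5c5=6.
Step 14. [r5c6∈{4}] r5c6 has the single candidate 4 ⇒ r5c6=4.
Step 15. [r1c2∈{5}] r1c2 has the single candidate 5, so r1c2=5.
Step 16. [r4c1∈{1}] only 1 remains possible at r4c1. So r4c1=1.
Step 17. [r2c6∈{2}] r2c6 is down to just 2, so r2c6=2.
Step 18. [r6c4∈{1}] r6c4 is down to just 1 ⇒ r6c4=1.
Step 19. [r4c3∈{4}] r4c3 has the single candidate 4 ⇒ r4c3=4.
Step 20. [r5c1∈{5}] nothing but 5 survives at r5c1. So r5c1=5.
Step 21. [r2c2∈{3}] nothing but 3 survives at r2c2, so r2c2=3.
Step 22. [r5c3∈{2}] r5c3 has the single candidate 2, so r5c3=2.
Step 23. [r4c6∈{3}] r4c6 is down to just 3, so r4c6=3.
Step 24. [r2c3∈{6}] nothing but 6 survives at r2c3. So r2c3=6.

Answer: 2 5 1 4 3 6 / 4 3 6 5 1 2 / 3 2 5 6 4 1 / 1 6 4 2 5 3 / 5 1 2 3 6 4 / 6 4 3 1 2 5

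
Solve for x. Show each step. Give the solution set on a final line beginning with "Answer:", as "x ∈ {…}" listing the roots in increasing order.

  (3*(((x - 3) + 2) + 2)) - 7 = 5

Step 1. [(3*(((x - 3) + 2) + 2)) - 7 = 5] 7 comes off first (add 7) ⇒ sub: 3*(((x - 3) + 2) + 2) = 12.
Step 2. [3*(((x - 3) + 2) + 2) = 12] 3·(inner) — divide through by 3 ⇒ div: ((x - 3) + 2) + 2 = 4.
Step 3. [((x - 3) + 2) + 2 = 4] peel the +2: subtract 2 from each side ⇒ sub: (x - 3) + 2 = 2.
Step 4. [(x - 3) + 2 = 2] peel the +2: subtract 2 from each side, so sub: x - 3 = 0.
Step 5. [x - 3 = 0] -3 is outermost — add 3 both sides, so sub: x = 3.

Answer: x ∈ {3}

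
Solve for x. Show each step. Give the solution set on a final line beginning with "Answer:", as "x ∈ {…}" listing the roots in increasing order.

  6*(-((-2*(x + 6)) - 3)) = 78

Step 1. [6*(-((-2*(x + 6)) - 3)) = 78] 6 out front; divide by 6 ⇒ div: -((-2*(x + 6)) - 3) = 13.
Step 2. [-((-2*(x + 6)) - 3) = 13] leading − — multiply by −1. So neg: (-2*(x + 6)) - 3 = -13.
Step 3. [(-2*(x + 6)) - 3 = -13] the outer -3 inverts by adding 3. So sub: -2*(x + 6) = -10.
Step 4. [-2*(x + 6) = -10] -2·(inner) — divide through by -2 ⇒ div: x + 6 = 5.
Step 5. [x + 6 = 5] the outer +6 inverts by subtracting 6. So sub: x = -1.

Answer: x ∈ {-1}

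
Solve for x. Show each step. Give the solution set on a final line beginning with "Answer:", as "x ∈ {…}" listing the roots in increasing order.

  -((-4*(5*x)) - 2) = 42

Step 1. [-((-4*(5*x)) - 2) = 42] flip signs both sides, so neg: (-4*(5*x)) - 2 = -42.
Step 2. [(-4*(5*x)) - 2 = -42] 2 comes off first (add 2), so sub: -4*(5*x) = -40.
Step 3. [-4*(5*x) = -40] -4 out front; divide by -4. So div: 5*x = 10.
Step 4. [5*x = 10] 5·(inner) — divide through by 5 ⇒ div: x = 2.

Answer: x ∈ {2}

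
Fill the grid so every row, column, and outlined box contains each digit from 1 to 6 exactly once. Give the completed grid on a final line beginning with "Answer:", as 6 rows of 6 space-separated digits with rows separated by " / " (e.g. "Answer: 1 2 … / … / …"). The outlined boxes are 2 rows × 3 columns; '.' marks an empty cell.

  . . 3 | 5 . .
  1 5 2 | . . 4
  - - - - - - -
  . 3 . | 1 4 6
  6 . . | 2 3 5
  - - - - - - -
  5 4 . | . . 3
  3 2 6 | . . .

Step 1. [r6c6∈{1}] nothing but 1 survives at r6c6. So r6c6=1.
Step 2. [r2c5∈{6}] nothing but 6 survives at r2c5 ⇒ r2c5=6.
Step 3. [r1c6∈{2}] r1c6 has the single candidate 2. So r1c6=2.
Step 4. [r4c3∈{1,4}] in row 4, 4 fits only at r4c3 ⇒ r4c3=4.
Step 5. [r1c5∈{1}] r1c5 is down to just 1, so r1c5=1.
Step 6. [r4c2∈{1}] nothing but 1 survives at r4c2, so r4c2=1.
Step 7. [r3c3∈{5}] nothing but 5 survives at r3c3, so r3c3=5.
Step 8. [r5c4∈{6}] only 6 remains possible at r5c4, so r5c4=6.
Step 9. [r5c5∈{2}] nothing but 2 survives at r5c5 ⇒ r5c5=2.
Step 10. [r3c1∈{2}] only 2 remains possible at r3c1 ⇒ r3c1=2.
Step 11. [r1c2∈{6}] r1c2's peers cover all but 6 ⇒ r1c2=6.
Step 12. [r2c4∈{3}] r2c4's peers cover all but 3 ⇒ r2c4=3.
Step 13. [r1c1∈{4}] only 4 remains possible at r1c1, so r1c1=4.
Step 14. [r6c5∈{5}] r6c5's peers cover all but 5. So r6c5=5.
Step 15. [r6c4∈{4}] r6c4 has the single candidate 4 ⇒ r6c4=4.
Step 16. [r5c3∈{1}] r5c3 has the single candidate 1, so r5c3=1.

Answer: 4 6 3 5 1 2 / 1 5 2 3 6 4 / 2 3 5 1 4 6 / 6 1 4 2 3 5 / 5 4 1 6 2 3 / 3 2 6 4 5 1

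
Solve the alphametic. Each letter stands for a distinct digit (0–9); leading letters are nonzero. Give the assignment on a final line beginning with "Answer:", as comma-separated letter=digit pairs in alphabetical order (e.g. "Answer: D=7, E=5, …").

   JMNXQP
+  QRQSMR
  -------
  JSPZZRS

Step 1. [col 1: P + R ≡ S (mod 10)] P=4 is one option consistent with column 1 (P + R ≡ S (mod 10), carry-in 0) — take it ⇒ P=4.
Step 2. [col 1: P + R ≡ S (mod 10)] several values work for R in column 1 (P + R ≡ S (mod 10), carry-in 0); try R=6. So R=6.
Step 3. [col 1: P + R ≡ S (mod 10)] column 1: given P=4, R=6, carry-in 0, and digits 4,6 already taken and all letters distinct, P+R≡S (mod 10) forces S=0, so S=0.
Step 4. [col 2: Q + M ≡ R (mod 10)] column 2 (Q + M ≡ R (mod 10), carry-in 1) doesn't pin M yet; pick M=7 and continue, so M=7.
Step 5. [J] J is the leading digit of a 7-digit sum of two 6-digit numbers; the final carry is exactly 1. So J=1.
Step 6. [col 2: Q + M ≡ R (mod 10)] column 2 reads Q+M+carry(1)=R with M=7, R=6; with digits 0,1,4,6,7 already taken and all letters distinct, the only value for Q is 8, so Q=8.
Step 7. [col 3: X + S ≡ Z (mod 10)] from column 3 (S=0, carry-in 1, digits 0,1,4,6,7,8 already taken and all letters distinct): X must equal 2. So X=2.
Step 8. [col 3: X + S ≡ Z (mod 10)] in column 3 we have X+S≡Z with carry-in 1; given X=2, S=0 and digits 0,1,2,4,6,7,8 already taken and all letters distinct, that pins Z to 3, so Z=3.
Step 9. [col 4: N + Q ≡ Z (mod 10)] from column 4 (Q=8, Z=3, carry-in 0, digits 0,1,2,3,4,6,7,8 already taken and all letters distinct): N must equal 5, so N=5.

Answer: J=1, M=7, N=5, P=4, Q=8, R=6, S=0, X=2, Z=3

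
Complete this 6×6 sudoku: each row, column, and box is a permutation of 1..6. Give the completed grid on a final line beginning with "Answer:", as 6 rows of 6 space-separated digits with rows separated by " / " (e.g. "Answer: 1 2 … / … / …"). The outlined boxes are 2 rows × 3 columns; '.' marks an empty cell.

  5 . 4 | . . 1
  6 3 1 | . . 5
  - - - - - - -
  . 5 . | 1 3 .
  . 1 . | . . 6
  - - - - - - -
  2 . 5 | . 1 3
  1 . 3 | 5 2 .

Step 1. [r2c4∈{2,4}] in row 2, 2 fits only at r2c4 ⇒ r2c4=2.
Step 2. [r4c4∈{4}] nothing but 4 survives at r4c4 ⇒ r4c4=4.
Step 3. [r5c4∈{6}] only 6 remains possible at r5c4, so r5c4=6.
Step 4. [r6c2∈{4,6}] 6 has one home in row 6: r6c2 ⇒ r6c2=6.
Step 5. [r4c3∈{2}] r4c3 is down to just 2 ⇒ r4c3=2.
Step 6. [r5c2∈{4}] nothing but 4 survives at r5c2. So r5c2=4.
Step 7. [r1c4∈{3}] r1c4 is down to just 3 ⇒ r1c4=3.
Step 8. [r3c6∈{2}] r3c6 is down to just 2 ⇒ r3c6=2.
Step 9. [r2c5∈{4}] only 4 remains possible at r2c5. So r2c5=4.
Step 10. [r1c2∈{2}] only 2 remains possible at r1c2, so r1c2=2.
Step 11. [r6c6∈{4}] r6c6's peers cover all but 4 ⇒ r6c6=4.
Step 12. [r4c5∈{5}] r4c5 is down to just 5. So r4c5=5.
Step 13. [r1c5∈{6}] r1c5 is down to just 6. So r1c5=6.
Step 14. [r4c1∈{3}] r4c1's peers cover all but 3. So r4c1=3.
Step 15. [r3c3∈{6}] r3c3 has the single candidate 6, so r3c3=6.
Step 16. [r3c1∈{4}] r3c1 has the single candidate 4, so r3c1=4.

Answer: 5 2 4 3 6 1 / 6 3 1 2 4 5 / 4 5 6 1 3 2 / 3 1 2 4 5 6 / 2 4 5 6 1 3 / 1 6 3 5 2 4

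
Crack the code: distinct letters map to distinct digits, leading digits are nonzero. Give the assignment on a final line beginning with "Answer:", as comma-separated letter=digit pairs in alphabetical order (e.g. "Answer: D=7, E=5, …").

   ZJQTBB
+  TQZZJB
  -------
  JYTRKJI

Step 1. [J] the sum has 7 digits but both addends have 6; that extra leading digit J is the final carry, namely 1, so J=1.
Step 2. [col 1: B + B ≡ I (mod 10)] column 1 (B + B ≡ I (mod 10), carry-in 0) doesn't pin B yet; pick B=9 and continue. So B=9.
Step 3. [col 1: B + B ≡ I (mod 10)] column 1: given B=9, carry-in 0, and digits 1,9 already taken and all letters distinct, B+B≡I (mod 10) forces I=8 ⇒ I=8.
Step 4. [col 3: T + Z ≡ K (mod 10)] column 3 (T + Z ≡ K (mod 10), carry-in 1) doesn't pin T yet; pick T=7 and continue ⇒ T=7.
Step 5. [col 3: T + Z ≡ K (mod 10)] several values work for K in column 3 (T + Z ≡ K (mod 10), carry-in 1); try K=4, so K=4.
Step 6. [col 3: T + Z ≡ K (mod 10)] column 3: given T=7, K=4, carry-in 1, and digits 1,4,7,8,9 already taken and all letters distinct, T+Z≡K (mod 10) forces Z=6 ⇒ Z=6.
Step 7. [col 4: Q + Z ≡ R (mod 10)] column 4 (Q + Z ≡ R (mod 10), carry-in 1) doesn't pin Q yet; pick Q=5 and continue ⇒ Q=5.
Step 8. [col 4: Q + Z ≡ R (mod 10)] in column 4 we have Q+Z≡R with carry-in 1; given Q=5, Z=6 and digits 1,4,5,6,7,8,9 already taken and all letters distinct, that pins R to 2 ⇒ R=2.
Step 9. [col 6: Z + T ≡ Y (mod 10)] column 6: given Z=6, T=7, carry-in 0, and digits 1,2,4,5,6,7,8,9 already taken and all letters distinct, Z+T≡Y (mod 10) forces Y=3, so Y=3.

Answer: B=9, I=8, J=1, K=4, Q=5, R=2, T=7, Y=3, Z=6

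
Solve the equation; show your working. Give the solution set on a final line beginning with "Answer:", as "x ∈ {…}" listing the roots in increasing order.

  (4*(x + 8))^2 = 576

Step 1. [(4*(x + 8))^2 = 576] √ both sides: 576 ≥ 0 gives two branches. So sqrt: 4*(x + 8) = 24 or -24.
Step 2. [4*(x + 8) = 24 or -24] LHS = 4·(…); ÷4 both sides ⇒ div: x + 8 = 6 or -6.
Step 3. [x + 8 = 6 or -6] 8 comes off first (subtract 8). So sub: x = -2 or -14.

Answer: x ∈ {-14, -2}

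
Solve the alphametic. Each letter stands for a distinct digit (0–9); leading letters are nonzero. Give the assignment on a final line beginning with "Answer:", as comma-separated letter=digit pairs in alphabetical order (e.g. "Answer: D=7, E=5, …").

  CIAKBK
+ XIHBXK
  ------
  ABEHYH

Step 1. [col 1: K + K ≡ H (mod 10)] no forcing yet in column 1 (carry-in 0); K=6 is free and consistent — try it, so K=6.
Step 2. [col 1: K + K ≡ H (mod 10)] from column 1 (K=6, carry-in 0, digits 6 already taken and all letters distinct): H must equal 2 ⇒ H=2.
Step 3. [col 2: B + X ≡ Y (mod 10)] Y=0 is one option consistent with column 2 (B + X ≡ Y (mod 10), carry-in 1) — take it. So Y=0.
Step 4. [col 2: B + X ≡ Y (mod 10)] several values work for B in column 2 (B + X ≡ Y (mod 10), carry-in 1); try B=5. So B=5.
Step 5. [col 2: B + X ≡ Y (mod 10)] column 2 reads B+X+carry(1)=Y with B=5, Y=0; with digits 0,2,5,6 already taken and all letters distinct, the only value for X is 4. So X=4.
Step 6. [col 4: A + H ≡ E (mod 10)] in column 4 we have A+H≡E with carry-in 1; given H=2 and digits 0,2,4,5,6 already taken and all letters distinct, that pins A to 8. So A=8.
Step 7. [col 4: A + H ≡ E (mod 10)] column 4: given A=8, H=2, carry-in 1, and digits 0,2,4,5,6,8 already taken and all letters distinct, A+H≡E (mod 10) forces E=1 ⇒ E=1.
Step 8. [col 5: I + I ≡ B (mod 10)] column 5 reads I+I+carry(1)=B with B=5; with digits 0,1,2,4,5,6,8 already taken and all letters distinct, the only value for I is 7, so I=7.
Step 9. [col 6: C + X ≡ A (mod 10)] from column 6 (X=4, A=8, carry-in 1, digits 0,1,2,4,5,6,7,8 already taken and all letters distinct): C must equal 3, so C=3.

Answer: A=8, B=5, C=3, E=1, H=2, I=7, K=6, X=4, Y=0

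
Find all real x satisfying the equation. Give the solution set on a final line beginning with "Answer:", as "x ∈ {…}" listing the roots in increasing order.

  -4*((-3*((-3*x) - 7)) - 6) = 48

Step 1. [-4*((-3*((-3*x) - 7)) - 6) = 48] -4 out front; divide by -4. So div: (-3*((-3*x) - 7)) - 6 = -12.
Step 2. [(-3*((-3*x) - 7)) - 6 = -12] -3 divides every term; factor it out ⇒ factor: ((-3*x) - 7) + 2 = 4.
Step 3. [((-3*x) - 7) + 2 = 4] the outer +2 inverts by subtracting 2. So sub: (-3*x) - 7 = 2.
Step 4. [(-3*x) - 7 = 2] add 7: x sits inside (… - 7), so sub: -3*x = 9.
Step 5. [-3*x = 9] LHS = -3·(…); ÷-3 both sides. So div: x = -3.

Answer: x ∈ {-3}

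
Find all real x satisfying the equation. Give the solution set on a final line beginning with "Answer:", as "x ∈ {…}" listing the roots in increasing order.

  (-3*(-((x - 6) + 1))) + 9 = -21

Step 1. [(-3*(-((x - 6) + 1))) + 9 = -21] +9 is outermost — subtract 9 both sides. So sub: -3*(-((x - 6) + 1)) = -30.
Step 2. [-3*(-((x - 6) + 1)) = -30] divide by the outer -3, so div: -((x - 6) + 1) = 10.
Step 3. [-((x - 6) + 1) = 10] LHS negated; negate both sides. So neg: (x - 6) + 1 = -10.
Step 4. [(x - 6) + 1 = -10] +1 is outermost — subtract 1 both sides, so sub: x - 6 = -11.
Step 5. [x - 6 = -11] add 6: x sits inside (… - 6), so sub: x = -5.

Answer: x ∈ {-5}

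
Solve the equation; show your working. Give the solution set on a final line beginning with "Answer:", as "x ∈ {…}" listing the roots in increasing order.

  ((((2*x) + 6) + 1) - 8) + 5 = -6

Step 1. [((((2*x) + 6) + 1) - 8) + 5 = -6] +5 is outermost — subtract 5 both sides ⇒ sub: (((2*x) + 6) + 1) - 8 = -11.
Step 2. [(((2*x) + 6) + 1) - 8 = -11] 8 comes off first (add 8). So sub: ((2*x) + 6) + 1 = -3.
Step 3. [((2*x) + 6) + 1 = -3] the outer +1 inverts by subtracting 1. So sub: (2*x) + 6 = -4.
Step 4. [(2*x) + 6 = -4] 2 divides every term; factor it out, so factor: x + 3 = -2.
Step 5. [x + 3 = -2] peel the +3: subtract 3 from each side. So sub: x = -5.

Answer: x ∈ {-5}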